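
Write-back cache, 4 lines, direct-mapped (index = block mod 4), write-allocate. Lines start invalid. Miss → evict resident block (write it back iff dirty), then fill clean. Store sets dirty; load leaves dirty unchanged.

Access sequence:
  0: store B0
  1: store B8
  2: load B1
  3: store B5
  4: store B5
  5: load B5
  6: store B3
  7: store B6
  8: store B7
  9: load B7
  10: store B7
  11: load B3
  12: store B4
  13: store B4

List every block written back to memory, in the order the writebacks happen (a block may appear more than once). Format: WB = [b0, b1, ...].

WB = [0, 3, 7, 8]

0: W B0 -> L0 miss  d=D]
1: W B8 -> L0 miss wb->B0  d=D]
2: R B1 -> L1 miss  d=-]
3: W B5 -> L1 miss  d=D]
4: W B5 -> L1 hit  d=D]
5: R B5 -> L1 hit  d=D]
6: W B3 -> L3 miss  d=D]
7: W B6 -> L2 miss  d=D]
8: W B7 -> L3 miss wb->B3  d=D]
9: R B7 -> L3 hit  d=D]
10: W B7 -> L3 hit  d=D]
11: R B3 -> L3 miss wb->B7  d=-]
12: W B4 -> L0 miss wb->B8  d=D]
13: W B4 -> L0 hit  d=D]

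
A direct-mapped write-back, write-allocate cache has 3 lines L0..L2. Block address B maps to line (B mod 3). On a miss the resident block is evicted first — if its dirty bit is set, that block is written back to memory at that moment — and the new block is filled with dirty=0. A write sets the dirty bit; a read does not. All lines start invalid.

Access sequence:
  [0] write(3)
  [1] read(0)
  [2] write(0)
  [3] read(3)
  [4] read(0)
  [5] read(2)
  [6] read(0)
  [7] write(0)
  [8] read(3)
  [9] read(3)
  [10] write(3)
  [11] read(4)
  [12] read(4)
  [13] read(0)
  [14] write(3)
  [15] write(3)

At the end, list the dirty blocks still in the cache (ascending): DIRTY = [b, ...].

  0 | W B3 → L0 miss [D]
  1 | R B0 → L0 miss wb→B3 [-]
  2 | W B0 → L0 hit [D]
  3 | R B3 → L0 miss wb→B0 [-]
  4 | R B0 → L0 miss [-]
  5 | R B2 → L2 miss [-]
  6 | R B0 → L0 hit [-]
  7 | W B0 → L0 hit [D]
  8 | R B3 → L0 miss wb→B0 [-]
  9 | R B3 → L0 hit [-]
  10 | W B3 → L0 hit [D]
  11 | R B4 → L1 miss [-]
  12 | R B4 → L1 hit [-]
  13 | R B0 → L0 miss wb→B3 [-]
  14 | W B3 → L0 miss [D]
  15 | W B3 → L0 hit [D]

DIRTY = [3]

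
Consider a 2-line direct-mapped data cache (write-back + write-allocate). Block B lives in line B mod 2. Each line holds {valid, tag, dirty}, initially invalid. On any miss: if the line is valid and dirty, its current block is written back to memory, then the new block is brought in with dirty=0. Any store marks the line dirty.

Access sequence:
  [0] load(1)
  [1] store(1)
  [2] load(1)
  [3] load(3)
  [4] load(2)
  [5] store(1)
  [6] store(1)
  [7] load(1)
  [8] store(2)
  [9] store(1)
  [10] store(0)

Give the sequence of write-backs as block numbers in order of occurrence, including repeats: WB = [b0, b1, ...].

WB = [1, 2]

0: R B1 → L1 miss [-]
1: W B1 → L1 hit [D]
2: R B1 → L1 hit [D]
3: R B3 → L1 miss wb→B1 [-]
4: R B2 → L0 miss [-]
5: W B1 → L1 miss [D]
6: W B1 → L1 hit [D]
7: R B1 → L1 hit [D]
8: W B2 → L0 hit [D]
9: W B1 → L1 hit [D]
10: W B0 → L0 miss wb→B2 [D]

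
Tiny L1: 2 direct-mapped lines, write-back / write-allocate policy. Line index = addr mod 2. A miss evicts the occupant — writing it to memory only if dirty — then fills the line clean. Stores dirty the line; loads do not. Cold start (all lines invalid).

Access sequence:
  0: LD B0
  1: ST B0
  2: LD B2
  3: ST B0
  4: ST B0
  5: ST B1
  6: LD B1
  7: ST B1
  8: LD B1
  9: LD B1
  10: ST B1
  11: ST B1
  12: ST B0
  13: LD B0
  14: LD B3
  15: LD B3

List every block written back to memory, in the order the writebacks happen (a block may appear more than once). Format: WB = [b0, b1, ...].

0: R B0 -> L0 miss  d=-]
1: W B0 -> L0 hit  d=D]
2: R B2 -> L0 miss wb->B0  d=-]
3: W B0 -> L0 miss  d=D]
4: W B0 -> L0 hit  d=D]
5: W B1 -> L1 miss  d=D]
6: R B1 -> L1 hit  d=D]
7: W B1 -> L1 hit  d=D]
8: R B1 -> L1 hit  d=D]
9: R B1 -> L1 hit  d=D]
10: W B1 -> L1 hit  d=D]
11: W B1 -> L1 hit  d=D]
12: W B0 -> L0 hit  d=D]
13: R B0 -> L0 hit  d=D]
14: R B3 -> L1 miss wb->B1  d=-]
15: R B3 -> L1 hit  d=-]

WB = [0, 1]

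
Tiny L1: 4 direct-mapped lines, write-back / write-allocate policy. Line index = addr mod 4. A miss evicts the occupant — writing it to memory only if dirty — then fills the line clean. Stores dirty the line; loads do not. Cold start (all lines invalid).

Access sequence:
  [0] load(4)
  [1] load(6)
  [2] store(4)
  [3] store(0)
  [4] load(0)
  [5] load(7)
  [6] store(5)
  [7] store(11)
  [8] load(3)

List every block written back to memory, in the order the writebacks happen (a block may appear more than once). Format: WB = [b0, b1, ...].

WB = [4, 11]

0: R B4 → L0 miss [-]
1: R B6 → L2 miss [-]
2: W B4 → L0 hit [D]
3: W B0 → L0 miss wb→B4 [D]
4: R B0 → L0 hit [D]
5: R B7 → L3 miss [-]
6: W B5 → L1 miss [D]
7: W B11 → L3 miss [D]
8: R B3 → L3 miss wb→B11 [-]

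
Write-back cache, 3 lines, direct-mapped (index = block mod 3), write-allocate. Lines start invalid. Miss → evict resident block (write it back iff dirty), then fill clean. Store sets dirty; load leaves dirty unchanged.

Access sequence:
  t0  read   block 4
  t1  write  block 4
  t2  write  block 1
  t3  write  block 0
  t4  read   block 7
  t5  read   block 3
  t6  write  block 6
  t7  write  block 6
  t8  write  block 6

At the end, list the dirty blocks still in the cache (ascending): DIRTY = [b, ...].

DIRTY = [6]

  0 | R B4 → L1 miss [-]
  1 | W B4 → L1 hit [D]
  2 | W B1 → L1 miss wb→B4 [D]
  3 | W B0 → L0 miss [D]
  4 | R B7 → L1 miss wb→B1 [-]
  5 | R B3 → L0 miss wb→B0 [-]
  6 | W B6 → L0 miss [D]
  7 | W B6 → L0 hit [D]
  8 | W B6 → L0 hit [D]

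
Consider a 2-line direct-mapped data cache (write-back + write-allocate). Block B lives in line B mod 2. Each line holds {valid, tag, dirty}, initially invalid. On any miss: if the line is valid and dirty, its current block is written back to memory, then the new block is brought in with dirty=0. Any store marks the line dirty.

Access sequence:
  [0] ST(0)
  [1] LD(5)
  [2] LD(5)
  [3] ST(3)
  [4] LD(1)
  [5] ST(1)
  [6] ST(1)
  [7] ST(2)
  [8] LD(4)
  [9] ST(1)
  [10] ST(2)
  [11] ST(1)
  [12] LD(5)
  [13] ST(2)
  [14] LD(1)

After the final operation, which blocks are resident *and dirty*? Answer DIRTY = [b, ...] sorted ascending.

  0 | W B0 → L0 miss [D]
  1 | R B5 → L1 miss [-]
  2 | R B5 → L1 hit [-]
  3 | W B3 → L1 miss [D]
  4 | R B1 → L1 miss wb→B3 [-]
  5 | W B1 → L1 hit [D]
  6 | W B1 → L1 hit [D]
  7 | W B2 → L0 miss wb→B0 [D]
  8 | R B4 → L0 miss wb→B2 [-]
  9 | W B1 → L1 hit [D]
  10 | W B2 → L0 miss [D]
  11 | W B1 → L1 hit [D]
  12 | R B5 → L1 miss wb→B1 [-]
  13 | W B2 → L0 hit [D]
  14 | R B1 → L1 miss [-]

DIRTY = [2]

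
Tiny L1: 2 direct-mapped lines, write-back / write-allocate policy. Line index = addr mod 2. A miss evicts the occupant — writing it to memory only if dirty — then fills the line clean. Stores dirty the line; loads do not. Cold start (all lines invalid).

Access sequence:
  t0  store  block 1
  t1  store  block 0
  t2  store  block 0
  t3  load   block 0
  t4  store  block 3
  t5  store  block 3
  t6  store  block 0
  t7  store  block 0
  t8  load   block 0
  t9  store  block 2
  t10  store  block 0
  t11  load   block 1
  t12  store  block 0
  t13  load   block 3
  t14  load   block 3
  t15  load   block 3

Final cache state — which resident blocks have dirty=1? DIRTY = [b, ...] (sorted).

  0 | W B1 → L1 miss [D]
  1 | W B0 → L0 miss [D]
  2 | W B0 → L0 hit [D]
  3 | R B0 → L0 hit [D]
  4 | W B3 → L1 miss wb→B1 [D]
  5 | W B3 → L1 hit [D]
  6 | W B0 → L0 hit [D]
  7 | W B0 → L0 hit [D]
  8 | R B0 → L0 hit [D]
  9 | W B2 → L0 miss wb→B0 [D]
  10 | W B0 → L0 miss wb→B2 [D]
  11 | R B1 → L1 miss wb→B3 [-]
  12 | W B0 → L0 hit [D]
  13 | R B3 → L1 miss [-]
  14 | R B3 → L1 hit [-]
  15 | R B3 → L1 hit [-]

DIRTY = [0]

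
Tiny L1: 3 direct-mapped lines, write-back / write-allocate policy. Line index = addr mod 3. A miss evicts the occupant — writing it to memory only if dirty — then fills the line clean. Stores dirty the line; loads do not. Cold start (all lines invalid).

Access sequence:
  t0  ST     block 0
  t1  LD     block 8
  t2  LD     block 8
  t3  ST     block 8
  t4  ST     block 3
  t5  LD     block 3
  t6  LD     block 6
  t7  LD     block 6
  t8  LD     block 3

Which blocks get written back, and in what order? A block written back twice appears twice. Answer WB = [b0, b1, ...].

0: W B0 -> L0 miss  d=D]
1: R B8 -> L2 miss  d=-]
2: R B8 -> L2 hit  d=-]
3: W B8 -> L2 hit  d=D]
4: W B3 -> L0 miss wb->B0  d=D]
5: R B3 -> L0 hit  d=D]
6: R B6 -> L0 miss wb->B3  d=-]
7: R B6 -> L0 hit  d=-]
8: R B3 -> L0 miss  d=-]

WB = [0, 3]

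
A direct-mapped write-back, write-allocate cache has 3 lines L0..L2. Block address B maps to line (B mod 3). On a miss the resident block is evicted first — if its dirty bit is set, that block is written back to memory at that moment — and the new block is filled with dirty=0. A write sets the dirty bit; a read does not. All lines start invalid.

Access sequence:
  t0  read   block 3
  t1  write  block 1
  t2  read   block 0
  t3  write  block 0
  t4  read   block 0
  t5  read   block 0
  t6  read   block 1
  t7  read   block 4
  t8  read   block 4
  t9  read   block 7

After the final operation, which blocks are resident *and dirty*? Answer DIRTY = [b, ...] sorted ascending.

DIRTY = [0]

0: R B3 → L0 miss [-]
1: W B1 → L1 miss [D]
2: R B0 → L0 miss [-]
3: W B0 → L0 hit [D]
4: R B0 → L0 hit [D]
5: R B0 → L0 hit [D]
6: R B1 → L1 hit [D]
7: R B4 → L1 miss wb→B1 [-]
8: R B4 → L1 hit [-]
9: R B7 → L1 miss [-]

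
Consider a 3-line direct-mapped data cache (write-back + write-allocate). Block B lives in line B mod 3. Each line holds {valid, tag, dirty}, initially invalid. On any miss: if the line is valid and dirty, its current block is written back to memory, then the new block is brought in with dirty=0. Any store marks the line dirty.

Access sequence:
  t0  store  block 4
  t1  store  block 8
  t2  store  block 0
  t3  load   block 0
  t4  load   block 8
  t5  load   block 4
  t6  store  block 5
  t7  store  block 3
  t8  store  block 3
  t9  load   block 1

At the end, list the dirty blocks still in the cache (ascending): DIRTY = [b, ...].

DIRTY = [3, 5]

  0 | W B4 → L1 miss [D]
  1 | W B8 → L2 miss [D]
  2 | W B0 → L0 miss [D]
  3 | R B0 → L0 hit [D]
  4 | R B8 → L2 hit [D]
  5 | R B4 → L1 hit [D]
  6 | W B5 → L2 miss wb→B8 [D]
  7 | W B3 → L0 miss wb→B0 [D]
  8 | W B3 → L0 hit [D]
  9 | R B1 → L1 miss wb→B4 [-]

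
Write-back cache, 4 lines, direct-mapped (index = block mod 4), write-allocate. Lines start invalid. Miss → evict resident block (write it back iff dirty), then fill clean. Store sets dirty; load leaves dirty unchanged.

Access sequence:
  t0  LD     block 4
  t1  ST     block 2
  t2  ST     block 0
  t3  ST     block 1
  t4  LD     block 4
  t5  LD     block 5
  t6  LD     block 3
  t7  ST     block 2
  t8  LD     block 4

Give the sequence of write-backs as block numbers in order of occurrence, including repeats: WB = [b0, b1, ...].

  0 | R B4 → L0 miss [-]
  1 | W B2 → L2 miss [D]
  2 | W B0 → L0 miss [D]
  3 | W B1 → L1 miss [D]
  4 | R B4 → L0 miss wb→B0 [-]
  5 | R B5 → L1 miss wb→B1 [-]
  6 | R B3 → L3 miss [-]
  7 | W B2 → L2 hit [D]
  8 | R B4 → L0 hit [-]

WB = [0, 1]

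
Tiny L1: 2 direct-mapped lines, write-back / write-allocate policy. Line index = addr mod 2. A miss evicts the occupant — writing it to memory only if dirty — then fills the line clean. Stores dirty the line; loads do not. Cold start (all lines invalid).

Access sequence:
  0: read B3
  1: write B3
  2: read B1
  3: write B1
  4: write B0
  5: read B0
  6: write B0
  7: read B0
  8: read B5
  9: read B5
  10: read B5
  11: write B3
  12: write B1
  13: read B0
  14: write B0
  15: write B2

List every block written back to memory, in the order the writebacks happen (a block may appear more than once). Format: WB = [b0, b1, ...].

WB = [3, 1, 3, 0]

0: R B3 -> L1 miss  d=-]
1: W B3 -> L1 hit  d=D]
2: R B1 -> L1 miss wb->B3  d=-]
3: W B1 -> L1 hit  d=D]
4: W B0 -> L0 miss  d=D]
5: R B0 -> L0 hit  d=D]
6: W B0 -> L0 hit  d=D]
7: R B0 -> L0 hit  d=D]
8: R B5 -> L1 miss wb->B1  d=-]
9: R B5 -> L1 hit  d=-]
10: R B5 -> L1 hit  d=-]
11: W B3 -> L1 miss  d=D]
12: W B1 -> L1 miss wb->B3  d=D]
13: R B0 -> L0 hit  d=D]
14: W B0 -> L0 hit  d=D]
15: W B2 -> L0 miss wb->B0  d=D]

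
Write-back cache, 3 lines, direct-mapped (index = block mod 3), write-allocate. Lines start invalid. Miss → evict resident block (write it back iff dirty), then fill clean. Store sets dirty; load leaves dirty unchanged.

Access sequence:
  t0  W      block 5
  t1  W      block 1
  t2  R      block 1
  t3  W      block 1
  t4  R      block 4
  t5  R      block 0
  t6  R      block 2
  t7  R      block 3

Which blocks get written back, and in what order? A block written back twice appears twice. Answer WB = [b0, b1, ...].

WB = [1, 5]

  0 | W B5 → L2 miss [D]
  1 | W B1 → L1 miss [D]
  2 | R B1 → L1 hit [D]
  3 | W B1 → L1 hit [D]
  4 | R B4 → L1 miss wb→B1 [-]
  5 | R B0 → L0 miss [-]
  6 | R B2 → L2 miss wb→B5 [-]
  7 | R B3 → L0 miss [-]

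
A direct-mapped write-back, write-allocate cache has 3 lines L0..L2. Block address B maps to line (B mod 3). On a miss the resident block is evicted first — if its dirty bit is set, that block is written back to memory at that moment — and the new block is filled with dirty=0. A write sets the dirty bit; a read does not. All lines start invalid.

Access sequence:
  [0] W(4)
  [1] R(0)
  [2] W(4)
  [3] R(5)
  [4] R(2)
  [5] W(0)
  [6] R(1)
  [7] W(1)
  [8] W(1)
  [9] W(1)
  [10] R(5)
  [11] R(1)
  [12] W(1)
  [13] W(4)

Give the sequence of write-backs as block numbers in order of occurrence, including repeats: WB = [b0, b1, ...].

WB = [4, 1]

0: W B4 -> L1 miss  d=D]
1: R B0 -> L0 miss  d=-]
2: W B4 -> L1 hit  d=D]
3: R B5 -> L2 miss  d=-]
4: R B2 -> L2 miss  d=-]
5: W B0 -> L0 hit  d=D]
6: R B1 -> L1 miss wb->B4  d=-]
7: W B1 -> L1 hit  d=D]
8: W B1 -> L1 hit  d=D]
9: W B1 -> L1 hit  d=D]
10: R B5 -> L2 miss  d=-]
11: R B1 -> L1 hit  d=D]
12: W B1 -> L1 hit  d=D]
13: W B4 -> L1 miss wb->B1  d=D]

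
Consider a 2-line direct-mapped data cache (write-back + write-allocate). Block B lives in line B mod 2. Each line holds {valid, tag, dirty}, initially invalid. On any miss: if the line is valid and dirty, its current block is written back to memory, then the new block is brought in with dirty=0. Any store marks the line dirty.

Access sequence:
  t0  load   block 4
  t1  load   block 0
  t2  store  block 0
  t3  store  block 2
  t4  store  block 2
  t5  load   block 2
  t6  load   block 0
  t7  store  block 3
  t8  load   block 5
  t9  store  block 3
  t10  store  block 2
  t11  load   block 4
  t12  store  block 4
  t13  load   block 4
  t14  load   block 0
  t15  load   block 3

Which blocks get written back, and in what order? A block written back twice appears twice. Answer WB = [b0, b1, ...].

  0 | R B4 → L0 miss [-]
  1 | R B0 → L0 miss [-]
  2 | W B0 → L0 hit [D]
  3 | W B2 → L0 miss wb→B0 [D]
  4 | W B2 → L0 hit [D]
  5 | R B2 → L0 hit [D]
  6 | R B0 → L0 miss wb→B2 [-]
  7 | W B3 → L1 miss [D]
  8 | R B5 → L1 miss wb→B3 [-]
  9 | W B3 → L1 miss [D]
  10 | W B2 → L0 miss [D]
  11 | R B4 → L0 miss wb→B2 [-]
  12 | W B4 → L0 hit [D]
  13 | R B4 → L0 hit [D]
  14 | R B0 → L0 miss wb→B4 [-]
  15 | R B3 → L1 hit [D]

WB = [0, 2, 3, 2, 4]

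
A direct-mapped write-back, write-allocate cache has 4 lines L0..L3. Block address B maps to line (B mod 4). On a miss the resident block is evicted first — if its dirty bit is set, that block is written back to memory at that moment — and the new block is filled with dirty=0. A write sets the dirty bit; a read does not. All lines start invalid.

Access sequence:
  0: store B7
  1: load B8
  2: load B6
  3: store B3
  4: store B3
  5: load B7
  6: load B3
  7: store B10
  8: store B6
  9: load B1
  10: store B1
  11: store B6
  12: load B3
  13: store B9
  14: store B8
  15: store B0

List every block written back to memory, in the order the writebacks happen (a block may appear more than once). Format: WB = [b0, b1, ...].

WB = [7, 3, 10, 1, 8]

  0 | W B7 → L3 miss [D]
  1 | R B8 → L0 miss [-]
  2 | R B6 → L2 miss [-]
  3 | W B3 → L3 miss wb→B7 [D]
  4 | W B3 → L3 hit [D]
  5 | R B7 → L3 miss wb→B3 [-]
  6 | R B3 → L3 miss [-]
  7 | W B10 → L2 miss [D]
  8 | W B6 → L2 miss wb→B10 [D]
  9 | R B1 → L1 miss [-]
  10 | W B1 → L1 hit [D]
  11 | W B6 → L2 hit [D]
  12 | R B3 → L3 hit [-]
  13 | W B9 → L1 miss wb→B1 [D]
  14 | W B8 → L0 hit [D]
  15 | W B0 → L0 miss wb→B8 [D]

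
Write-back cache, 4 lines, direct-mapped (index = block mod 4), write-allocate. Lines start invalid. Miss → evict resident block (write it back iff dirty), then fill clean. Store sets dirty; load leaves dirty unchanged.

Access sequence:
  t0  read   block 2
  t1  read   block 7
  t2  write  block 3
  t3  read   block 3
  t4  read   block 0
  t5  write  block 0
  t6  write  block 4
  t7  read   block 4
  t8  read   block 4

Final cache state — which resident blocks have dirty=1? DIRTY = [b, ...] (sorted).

0: R B2 -> L2 miss  d=-]
1: R B7 -> L3 miss  d=-]
2: W B3 -> L3 miss  d=D]
3: R B3 -> L3 hit  d=D]
4: R B0 -> L0 miss  d=-]
5: W B0 -> L0 hit  d=D]
6: W B4 -> L0 miss wb->B0  d=D]
7: R B4 -> L0 hit  d=D]
8: R B4 -> L0 hit  d=D]

DIRTY = [3, 4]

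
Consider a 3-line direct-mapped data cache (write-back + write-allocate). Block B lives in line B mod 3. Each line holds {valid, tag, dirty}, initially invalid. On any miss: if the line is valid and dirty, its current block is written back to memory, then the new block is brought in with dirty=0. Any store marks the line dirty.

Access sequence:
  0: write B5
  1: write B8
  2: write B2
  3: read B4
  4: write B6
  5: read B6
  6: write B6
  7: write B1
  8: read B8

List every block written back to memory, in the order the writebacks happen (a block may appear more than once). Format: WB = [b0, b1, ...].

WB = [5, 8, 2]

0: W B5 → L2 miss [D]
1: W B8 → L2 miss wb→B5 [D]
2: W B2 → L2 miss wb→B8 [D]
3: R B4 → L1 miss [-]
4: W B6 → L0 miss [D]
5: R B6 → L0 hit [D]
6: W B6 → L0 hit [D]
7: W B1 → L1 miss [D]
8: R B8 → L2 miss wb→B2 [-]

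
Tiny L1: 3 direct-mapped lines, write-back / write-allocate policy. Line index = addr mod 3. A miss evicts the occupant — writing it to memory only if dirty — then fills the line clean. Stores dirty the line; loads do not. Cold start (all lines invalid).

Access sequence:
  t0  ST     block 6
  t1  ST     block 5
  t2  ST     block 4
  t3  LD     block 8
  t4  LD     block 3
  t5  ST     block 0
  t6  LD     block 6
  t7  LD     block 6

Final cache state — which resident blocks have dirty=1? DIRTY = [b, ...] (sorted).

DIRTY = [4]

  0 | W B6 → L0 miss [D]
  1 | W B5 → L2 miss [D]
  2 | W B4 → L1 miss [D]
  3 | R B8 → L2 miss wb→B5 [-]
  4 | R B3 → L0 miss wb→B6 [-]
  5 | W B0 → L0 miss [D]
  6 | R B6 → L0 miss wb→B0 [-]
  7 | R B6 → L0 hit [-]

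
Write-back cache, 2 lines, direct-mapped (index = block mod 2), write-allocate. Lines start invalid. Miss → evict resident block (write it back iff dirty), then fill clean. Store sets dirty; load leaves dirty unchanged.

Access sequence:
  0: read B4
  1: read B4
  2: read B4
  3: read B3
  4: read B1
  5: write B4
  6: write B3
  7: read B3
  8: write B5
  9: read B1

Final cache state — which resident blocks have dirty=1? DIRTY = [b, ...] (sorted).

0: R B4 → L0 miss [-]
1: R B4 → L0 hit [-]
2: R B4 → L0 hit [-]
3: R B3 → L1 miss [-]
4: R B1 → L1 miss [-]
5: W B4 → L0 hit [D]
6: W B3 → L1 miss [D]
7: R B3 → L1 hit [D]
8: W B5 → L1 miss wb→B3 [D]
9: R B1 → L1 miss wb→B5 [-]

DIRTY = [4]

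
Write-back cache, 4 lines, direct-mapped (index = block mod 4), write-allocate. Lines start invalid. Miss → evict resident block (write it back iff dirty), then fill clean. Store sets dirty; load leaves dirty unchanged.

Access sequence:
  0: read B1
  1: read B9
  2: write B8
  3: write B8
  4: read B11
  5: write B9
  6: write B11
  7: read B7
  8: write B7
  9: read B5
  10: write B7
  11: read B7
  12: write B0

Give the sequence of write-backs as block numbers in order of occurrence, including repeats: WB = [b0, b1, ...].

WB = [11, 9, 8]

0: R B1 → L1 miss [-]
1: R B9 → L1 miss [-]
2: W B8 → L0 miss [D]
3: W B8 → L0 hit [D]
4: R B11 → L3 miss [-]
5: W B9 → L1 hit [D]
6: W B11 → L3 hit [D]
7: R B7 → L3 miss wb→B11 [-]
8: W B7 → L3 hit [D]
9: R B5 → L1 miss wb→B9 [-]
10: W B7 → L3 hit [D]
11: R B7 → L3 hit [D]
12: W B0 → L0 miss wb→B8 [D]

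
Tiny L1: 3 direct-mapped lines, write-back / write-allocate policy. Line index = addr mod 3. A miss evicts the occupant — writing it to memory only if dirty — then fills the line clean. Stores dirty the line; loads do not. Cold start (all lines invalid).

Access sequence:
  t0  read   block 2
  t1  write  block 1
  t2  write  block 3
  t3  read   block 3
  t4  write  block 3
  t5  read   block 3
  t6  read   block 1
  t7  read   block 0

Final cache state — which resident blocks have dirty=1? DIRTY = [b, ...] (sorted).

  0 | R B2 → L2 miss [-]
  1 | W B1 → L1 miss [D]
  2 | W B3 → L0 miss [D]
  3 | R B3 → L0 hit [D]
  4 | W B3 → L0 hit [D]
  5 | R B3 → L0 hit [D]
  6 | R B1 → L1 hit [D]
  7 | R B0 → L0 miss wb→B3 [-]

DIRTY = [1]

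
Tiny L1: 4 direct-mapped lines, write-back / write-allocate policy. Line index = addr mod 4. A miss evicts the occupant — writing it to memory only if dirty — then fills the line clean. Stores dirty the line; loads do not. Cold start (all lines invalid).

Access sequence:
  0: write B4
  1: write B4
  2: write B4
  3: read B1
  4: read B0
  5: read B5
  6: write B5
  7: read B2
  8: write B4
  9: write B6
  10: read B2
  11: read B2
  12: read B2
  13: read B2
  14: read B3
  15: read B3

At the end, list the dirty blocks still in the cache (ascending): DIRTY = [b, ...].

DIRTY = [4, 5]

0: W B4 → L0 miss [D]
1: W B4 → L0 hit [D]
2: W B4 → L0 hit [D]
3: R B1 → L1 miss [-]
4: R B0 → L0 miss wb→B4 [-]
5: R B5 → L1 miss [-]
6: W B5 → L1 hit [D]
7: R B2 → L2 miss [-]
8: W B4 → L0 miss [D]
9: W B6 → L2 miss [D]
10: R B2 → L2 miss wb→B6 [-]
11: R B2 → L2 hit [-]
12: R B2 → L2 hit [-]
13: R B2 → L2 hit [-]
14: R B3 → L3 miss [-]
15: R B3 → L3 hit [-]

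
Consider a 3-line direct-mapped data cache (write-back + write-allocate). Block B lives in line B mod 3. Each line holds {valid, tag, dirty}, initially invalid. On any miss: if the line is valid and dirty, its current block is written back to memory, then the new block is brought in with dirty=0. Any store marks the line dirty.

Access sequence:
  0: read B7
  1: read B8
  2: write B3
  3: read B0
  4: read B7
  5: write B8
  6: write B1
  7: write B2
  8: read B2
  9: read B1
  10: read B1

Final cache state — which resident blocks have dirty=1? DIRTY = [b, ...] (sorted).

DIRTY = [1, 2]

  0 | R B7 → L1 miss [-]
  1 | R B8 → L2 miss [-]
  2 | W B3 → L0 miss [D]
  3 | R B0 → L0 miss wb→B3 [-]
  4 | R B7 → L1 hit [-]
  5 | W B8 → L2 hit [D]
  6 | W B1 → L1 miss [D]
  7 | W B2 → L2 miss wb→B8 [D]
  8 | R B2 → L2 hit [D]
  9 | R B1 → L1 hit [D]
  10 | R B1 → L1 hit [D]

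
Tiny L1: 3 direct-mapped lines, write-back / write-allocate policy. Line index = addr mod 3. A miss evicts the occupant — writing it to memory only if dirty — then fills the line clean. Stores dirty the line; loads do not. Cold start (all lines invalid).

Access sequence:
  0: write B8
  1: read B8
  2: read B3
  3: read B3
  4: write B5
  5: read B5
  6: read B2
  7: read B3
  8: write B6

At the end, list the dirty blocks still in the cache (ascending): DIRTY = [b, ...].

DIRTY = [6]

0: W B8 -> L2 miss  d=D]
1: R B8 -> L2 hit  d=D]
2: R B3 -> L0 miss  d=-]
3: R B3 -> L0 hit  d=-]
4: W B5 -> L2 miss wb->B8  d=D]
5: R B5 -> L2 hit  d=D]
6: R B2 -> L2 miss wb->B5  d=-]
7: R B3 -> L0 hit  d=-]
8: W B6 -> L0 miss  d=D]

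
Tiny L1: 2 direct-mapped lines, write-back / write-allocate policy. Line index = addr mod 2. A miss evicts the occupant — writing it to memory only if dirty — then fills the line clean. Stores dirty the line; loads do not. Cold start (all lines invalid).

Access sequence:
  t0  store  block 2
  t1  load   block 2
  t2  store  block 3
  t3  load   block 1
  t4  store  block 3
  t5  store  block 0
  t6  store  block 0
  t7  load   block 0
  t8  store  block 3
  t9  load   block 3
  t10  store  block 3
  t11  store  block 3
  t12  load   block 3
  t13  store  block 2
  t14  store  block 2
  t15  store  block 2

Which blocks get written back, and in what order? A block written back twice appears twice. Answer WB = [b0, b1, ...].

0: W B2 -> L0 miss  d=D]
1: R B2 -> L0 hit  d=D]
2: W B3 -> L1 miss  d=D]
3: R B1 -> L1 miss wb->B3  d=-]
4: W B3 -> L1 miss  d=D]
5: W B0 -> L0 miss wb->B2  d=D]
6: W B0 -> L0 hit  d=D]
7: R B0 -> L0 hit  d=D]
8: W B3 -> L1 hit  d=D]
9: R B3 -> L1 hit  d=D]
10: W B3 -> L1 hit  d=D]
11: W B3 -> L1 hit  d=D]
12: R B3 -> L1 hit  d=D]
13: W B2 -> L0 miss wb->B0  d=D]
14: W B2 -> L0 hit  d=D]
15: W B2 -> L0 hit  d=D]

WB = [3, 2, 0]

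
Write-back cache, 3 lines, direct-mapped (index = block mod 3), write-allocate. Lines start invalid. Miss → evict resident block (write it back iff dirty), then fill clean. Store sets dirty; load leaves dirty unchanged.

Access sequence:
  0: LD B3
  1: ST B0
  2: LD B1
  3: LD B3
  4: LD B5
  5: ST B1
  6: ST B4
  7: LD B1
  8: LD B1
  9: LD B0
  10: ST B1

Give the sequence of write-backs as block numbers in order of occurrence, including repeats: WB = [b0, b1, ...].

WB = [0, 1, 4]

  0 | R B3 → L0 miss [-]
  1 | W B0 → L0 miss [D]
  2 | R B1 → L1 miss [-]
  3 | R B3 → L0 miss wb→B0 [-]
  4 | R B5 → L2 miss [-]
  5 | W B1 → L1 hit [D]
  6 | W B4 → L1 miss wb→B1 [D]
  7 | R B1 → L1 miss wb→B4 [-]
  8 | R B1 → L1 hit [-]
  9 | R B0 → L0 miss [-]
  10 | W B1 → L1 hit [D]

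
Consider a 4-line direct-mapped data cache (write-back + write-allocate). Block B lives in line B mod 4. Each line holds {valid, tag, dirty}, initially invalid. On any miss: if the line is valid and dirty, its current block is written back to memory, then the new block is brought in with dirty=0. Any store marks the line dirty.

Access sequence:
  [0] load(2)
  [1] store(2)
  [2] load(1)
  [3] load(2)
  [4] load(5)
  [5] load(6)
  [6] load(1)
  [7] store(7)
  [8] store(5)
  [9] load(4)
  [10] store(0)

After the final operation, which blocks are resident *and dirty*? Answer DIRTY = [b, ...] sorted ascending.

DIRTY = [0, 5, 7]

  0 | R B2 → L2 miss [-]
  1 | W B2 → L2 hit [D]
  2 | R B1 → L1 miss [-]
  3 | R B2 → L2 hit [D]
  4 | R B5 → L1 miss [-]
  5 | R B6 → L2 miss wb→B2 [-]
  6 | R B1 → L1 miss [-]
  7 | W B7 → L3 miss [D]
  8 | W B5 → L1 miss [D]
  9 | R B4 → L0 miss [-]
  10 | W B0 → L0 miss [D]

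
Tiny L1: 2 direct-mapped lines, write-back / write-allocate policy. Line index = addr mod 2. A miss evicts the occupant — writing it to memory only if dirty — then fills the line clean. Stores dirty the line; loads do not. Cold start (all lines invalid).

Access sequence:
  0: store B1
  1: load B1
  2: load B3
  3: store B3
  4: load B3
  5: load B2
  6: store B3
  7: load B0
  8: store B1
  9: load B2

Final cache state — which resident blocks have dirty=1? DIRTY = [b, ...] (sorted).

0: W B1 → L1 miss [D]
1: R B1 → L1 hit [D]
2: R B3 → L1 miss wb→B1 [-]
3: W B3 → L1 hit [D]
4: R B3 → L1 hit [D]
5: R B2 → L0 miss [-]
6: W B3 → L1 hit [D]
7: R B0 → L0 miss [-]
8: W B1 → L1 miss wb→B3 [D]
9: R B2 → L0 miss [-]

DIRTY = [1]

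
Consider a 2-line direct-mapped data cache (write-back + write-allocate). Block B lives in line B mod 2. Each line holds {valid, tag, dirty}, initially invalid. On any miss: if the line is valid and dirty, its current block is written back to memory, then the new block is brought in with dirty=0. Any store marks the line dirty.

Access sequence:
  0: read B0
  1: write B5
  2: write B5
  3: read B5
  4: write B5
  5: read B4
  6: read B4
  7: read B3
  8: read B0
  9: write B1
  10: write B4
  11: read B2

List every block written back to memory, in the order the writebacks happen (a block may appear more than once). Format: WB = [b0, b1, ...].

0: R B0 → L0 miss [-]
1: W B5 → L1 miss [D]
2: W B5 → L1 hit [D]
3: R B5 → L1 hit [D]
4: W B5 → L1 hit [D]
5: R B4 → L0 miss [-]
6: R B4 → L0 hit [-]
7: R B3 → L1 miss wb→B5 [-]
8: R B0 → L0 miss [-]
9: W B1 → L1 miss [D]
10: W B4 → L0 miss [D]
11: R B2 → L0 miss wb→B4 [-]

WB = [5, 4]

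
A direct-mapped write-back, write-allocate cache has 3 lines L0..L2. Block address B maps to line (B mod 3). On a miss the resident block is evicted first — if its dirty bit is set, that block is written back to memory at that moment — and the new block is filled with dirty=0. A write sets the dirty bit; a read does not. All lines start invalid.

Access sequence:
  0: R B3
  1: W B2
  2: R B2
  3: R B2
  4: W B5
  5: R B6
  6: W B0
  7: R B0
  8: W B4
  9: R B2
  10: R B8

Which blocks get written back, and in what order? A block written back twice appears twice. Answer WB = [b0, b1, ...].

WB = [2, 5]

  0 | R B3 → L0 miss [-]
  1 | W B2 → L2 miss [D]
  2 | R B2 → L2 hit [D]
  3 | R B2 → L2 hit [D]
  4 | W B5 → L2 miss wb→B2 [D]
  5 | R B6 → L0 miss [-]
  6 | W B0 → L0 miss [D]
  7 | R B0 → L0 hit [D]
  8 | W B4 → L1 miss [D]
  9 | R B2 → L2 miss wb→B5 [-]
  10 | R B8 → L2 miss [-]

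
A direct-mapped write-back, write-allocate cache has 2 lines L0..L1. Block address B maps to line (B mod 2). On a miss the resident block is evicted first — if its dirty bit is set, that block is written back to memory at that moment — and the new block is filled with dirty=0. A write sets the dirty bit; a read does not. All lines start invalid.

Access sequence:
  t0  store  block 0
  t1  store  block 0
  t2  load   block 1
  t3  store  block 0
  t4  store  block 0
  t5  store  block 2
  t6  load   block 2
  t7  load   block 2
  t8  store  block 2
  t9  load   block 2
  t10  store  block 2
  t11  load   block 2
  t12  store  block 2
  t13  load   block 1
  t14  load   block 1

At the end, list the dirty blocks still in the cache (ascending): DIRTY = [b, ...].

0: W B0 → L0 miss [D]
1: W B0 → L0 hit [D]
2: R B1 → L1 miss [-]
3: W B0 → L0 hit [D]
4: W B0 → L0 hit [D]
5: W B2 → L0 miss wb→B0 [D]
6: R B2 → L0 hit [D]
7: R B2 → L0 hit [D]
8: W B2 → L0 hit [D]
9: R B2 → L0 hit [D]
10: W B2 → L0 hit [D]
11: R B2 → L0 hit [D]
12: W B2 → L0 hit [D]
13: R B1 → L1 hit [-]
14: R B1 → L1 hit [-]

DIRTY = [2]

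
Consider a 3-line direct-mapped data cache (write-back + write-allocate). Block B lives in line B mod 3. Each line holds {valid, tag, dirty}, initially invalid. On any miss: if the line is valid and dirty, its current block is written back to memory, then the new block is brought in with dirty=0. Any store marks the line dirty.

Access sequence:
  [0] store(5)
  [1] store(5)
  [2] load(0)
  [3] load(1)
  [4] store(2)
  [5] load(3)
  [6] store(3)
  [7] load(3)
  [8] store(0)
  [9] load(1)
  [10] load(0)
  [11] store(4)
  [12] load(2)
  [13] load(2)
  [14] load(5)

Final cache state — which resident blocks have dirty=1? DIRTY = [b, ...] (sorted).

0: W B5 -> L2 miss  d=D]
1: W B5 -> L2 hit  d=D]
2: R B0 -> L0 miss  d=-]
3: R B1 -> L1 miss  d=-]
4: W B2 -> L2 miss wb->B5  d=D]
5: R B3 -> L0 miss  d=-]
6: W B3 -> L0 hit  d=D]
7: R B3 -> L0 hit  d=D]
8: W B0 -> L0 miss wb->B3  d=D]
9: R B1 -> L1 hit  d=-]
10: R B0 -> L0 hit  d=D]
11: W B4 -> L1 miss  d=D]
12: R B2 -> L2 hit  d=D]
13: R B2 -> L2 hit  d=D]
14: R B5 -> L2 miss wb->B2  d=-]

DIRTY = [0, 4]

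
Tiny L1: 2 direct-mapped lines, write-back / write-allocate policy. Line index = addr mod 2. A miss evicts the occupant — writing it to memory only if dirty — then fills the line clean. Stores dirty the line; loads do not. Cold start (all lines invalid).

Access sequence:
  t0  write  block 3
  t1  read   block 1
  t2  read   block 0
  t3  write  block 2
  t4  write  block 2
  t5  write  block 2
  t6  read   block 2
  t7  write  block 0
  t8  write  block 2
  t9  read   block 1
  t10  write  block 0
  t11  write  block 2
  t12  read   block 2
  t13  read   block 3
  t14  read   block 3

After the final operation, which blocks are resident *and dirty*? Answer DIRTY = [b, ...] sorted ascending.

DIRTY = [2]

0: W B3 -> L1 miss  d=D]
1: R B1 -> L1 miss wb->B3  d=-]
2: R B0 -> L0 miss  d=-]
3: W B2 -> L0 miss  d=D]
4: W B2 -> L0 hit  d=D]
5: W B2 -> L0 hit  d=D]
6: R B2 -> L0 hit  d=D]
7: W B0 -> L0 miss wb->B2  d=D]
8: W B2 -> L0 miss wb->B0  d=D]
9: R B1 -> L1 hit  d=-]
10: W B0 -> L0 miss wb->B2  d=D]
11: W B2 -> L0 miss wb->B0  d=D]
12: R B2 -> L0 hit  d=D]
13: R B3 -> L1 miss  d=-]
14: R B3 -> L1 hit  d=-]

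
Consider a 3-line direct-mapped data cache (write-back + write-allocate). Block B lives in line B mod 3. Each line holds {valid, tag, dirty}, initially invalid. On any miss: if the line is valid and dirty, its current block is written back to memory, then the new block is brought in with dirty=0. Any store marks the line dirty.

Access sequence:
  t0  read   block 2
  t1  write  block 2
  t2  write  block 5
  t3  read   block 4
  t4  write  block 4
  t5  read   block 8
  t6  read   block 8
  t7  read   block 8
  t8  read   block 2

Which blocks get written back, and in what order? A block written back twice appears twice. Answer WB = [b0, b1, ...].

WB = [2, 5]

0: R B2 → L2 miss [-]
1: W B2 → L2 hit [D]
2: W B5 → L2 miss wb→B2 [D]
3: R B4 → L1 miss [-]
4: W B4 → L1 hit [D]
5: R B8 → L2 miss wb→B5 [-]
6: R B8 → L2 hit [-]
7: R B8 → L2 hit [-]
8: R B2 → L2 miss [-]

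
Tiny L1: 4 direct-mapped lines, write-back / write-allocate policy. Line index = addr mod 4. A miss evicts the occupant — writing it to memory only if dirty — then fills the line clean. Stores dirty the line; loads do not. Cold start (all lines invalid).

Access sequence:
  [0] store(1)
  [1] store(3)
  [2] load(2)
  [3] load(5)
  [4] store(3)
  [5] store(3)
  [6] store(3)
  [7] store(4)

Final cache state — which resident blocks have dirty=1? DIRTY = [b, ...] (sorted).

DIRTY = [3, 4]

0: W B1 → L1 miss [D]
1: W B3 → L3 miss [D]
2: R B2 → L2 miss [-]
3: R B5 → L1 miss wb→B1 [-]
4: W B3 → L3 hit [D]
5: W B3 → L3 hit [D]
6: W B3 → L3 hit [D]
7: W B4 → L0 miss [D]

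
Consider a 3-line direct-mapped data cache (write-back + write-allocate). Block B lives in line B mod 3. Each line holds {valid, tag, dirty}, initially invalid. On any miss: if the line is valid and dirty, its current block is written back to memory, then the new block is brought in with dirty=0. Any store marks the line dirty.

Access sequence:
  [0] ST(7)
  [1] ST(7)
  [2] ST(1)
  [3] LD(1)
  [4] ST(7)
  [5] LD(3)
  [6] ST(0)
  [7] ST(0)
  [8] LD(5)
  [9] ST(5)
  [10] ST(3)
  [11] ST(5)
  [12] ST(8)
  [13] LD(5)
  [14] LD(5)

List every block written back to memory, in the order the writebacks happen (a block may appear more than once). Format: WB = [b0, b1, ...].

WB = [7, 1, 0, 5, 8]

0: W B7 -> L1 miss  d=D]
1: W B7 -> L1 hit  d=D]
2: W B1 -> L1 miss wb->B7  d=D]
3: R B1 -> L1 hit  d=D]
4: W B7 -> L1 miss wb->B1  d=D]
5: R B3 -> L0 miss  d=-]
6: W B0 -> L0 miss  d=D]
7: W B0 -> L0 hit  d=D]
8: R B5 -> L2 miss  d=-]
9: W B5 -> L2 hit  d=D]
10: W B3 -> L0 miss wb->B0  d=D]
11: W B5 -> L2 hit  d=D]
12: W B8 -> L2 miss wb->B5  d=D]
13: R B5 -> L2 miss wb->B8  d=-]
14: R B5 -> L2 hit  d=-]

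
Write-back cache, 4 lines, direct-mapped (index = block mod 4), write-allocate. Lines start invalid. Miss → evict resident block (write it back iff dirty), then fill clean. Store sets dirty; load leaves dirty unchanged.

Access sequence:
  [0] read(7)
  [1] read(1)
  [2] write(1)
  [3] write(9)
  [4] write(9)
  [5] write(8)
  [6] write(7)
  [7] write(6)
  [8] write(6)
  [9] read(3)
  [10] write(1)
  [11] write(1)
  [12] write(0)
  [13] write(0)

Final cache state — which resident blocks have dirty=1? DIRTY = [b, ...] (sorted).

  0 | R B7 → L3 miss [-]
  1 | R B1 → L1 miss [-]
  2 | W B1 → L1 hit [D]
  3 | W B9 → L1 miss wb→B1 [D]
  4 | W B9 → L1 hit [D]
  5 | W B8 → L0 miss [D]
  6 | W B7 → L3 hit [D]
  7 | W B6 → L2 miss [D]
  8 | W B6 → L2 hit [D]
  9 | R B3 → L3 miss wb→B7 [-]
  10 | W B1 → L1 miss wb→B9 [D]
  11 | W B1 → L1 hit [D]
  12 | W B0 → L0 miss wb→B8 [D]
  13 | W B0 → L0 hit [D]

DIRTY = [0, 1, 6]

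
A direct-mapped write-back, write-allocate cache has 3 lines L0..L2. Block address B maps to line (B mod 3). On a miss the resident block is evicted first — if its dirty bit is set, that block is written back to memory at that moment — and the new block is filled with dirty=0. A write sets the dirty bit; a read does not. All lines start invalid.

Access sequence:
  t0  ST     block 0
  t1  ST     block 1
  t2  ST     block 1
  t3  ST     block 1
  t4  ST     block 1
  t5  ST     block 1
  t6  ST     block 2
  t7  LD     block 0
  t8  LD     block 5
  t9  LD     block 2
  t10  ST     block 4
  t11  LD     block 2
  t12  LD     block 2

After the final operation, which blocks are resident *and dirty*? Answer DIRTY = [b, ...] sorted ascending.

  0 | W B0 → L0 miss [D]
  1 | W B1 → L1 miss [D]
  2 | W B1 → L1 hit [D]
  3 | W B1 → L1 hit [D]
  4 | W B1 → L1 hit [D]
  5 | W B1 → L1 hit [D]
  6 | W B2 → L2 miss [D]
  7 | R B0 → L0 hit [D]
  8 | R B5 → L2 miss wb→B2 [-]
  9 | R B2 → L2 miss [-]
  10 | W B4 → L1 miss wb→B1 [D]
  11 | R B2 → L2 hit [-]
  12 | R B2 → L2 hit [-]

DIRTY = [0, 4]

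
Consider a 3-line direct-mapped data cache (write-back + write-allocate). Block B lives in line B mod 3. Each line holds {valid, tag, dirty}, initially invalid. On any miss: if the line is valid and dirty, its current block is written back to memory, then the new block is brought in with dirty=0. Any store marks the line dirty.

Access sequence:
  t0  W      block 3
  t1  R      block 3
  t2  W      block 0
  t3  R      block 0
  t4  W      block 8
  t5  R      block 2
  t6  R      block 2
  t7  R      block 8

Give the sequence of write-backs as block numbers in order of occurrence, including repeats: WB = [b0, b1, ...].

WB = [3, 8]

  0 | W B3 → L0 miss [D]
  1 | R B3 → L0 hit [D]
  2 | W B0 → L0 miss wb→B3 [D]
  3 | R B0 → L0 hit [D]
  4 | W B8 → L2 miss [D]
  5 | R B2 → L2 miss wb→B8 [-]
  6 | R B2 → L2 hit [-]
  7 | R B8 → L2 miss [-]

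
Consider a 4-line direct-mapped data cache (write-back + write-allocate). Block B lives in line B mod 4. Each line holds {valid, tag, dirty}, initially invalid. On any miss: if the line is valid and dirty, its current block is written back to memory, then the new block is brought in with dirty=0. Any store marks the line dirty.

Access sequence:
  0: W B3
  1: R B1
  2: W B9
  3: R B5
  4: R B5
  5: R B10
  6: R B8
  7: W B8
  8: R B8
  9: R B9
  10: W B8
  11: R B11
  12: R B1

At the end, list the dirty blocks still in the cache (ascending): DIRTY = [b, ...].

DIRTY = [8]

0: W B3 -> L3 miss  d=D]
1: R B1 -> L1 miss  d=-]
2: W B9 -> L1 miss  d=D]
3: R B5 -> L1 miss wb->B9  d=-]
4: R B5 -> L1 hit  d=-]
5: R B10 -> L2 miss  d=-]
6: R B8 -> L0 miss  d=-]
7: W B8 -> L0 hit  d=D]
8: R B8 -> L0 hit  d=D]
9: R B9 -> L1 miss  d=-]
10: W B8 -> L0 hit  d=D]
11: R B11 -> L3 miss wb->B3  d=-]
12: R B1 -> L1 miss  d=-]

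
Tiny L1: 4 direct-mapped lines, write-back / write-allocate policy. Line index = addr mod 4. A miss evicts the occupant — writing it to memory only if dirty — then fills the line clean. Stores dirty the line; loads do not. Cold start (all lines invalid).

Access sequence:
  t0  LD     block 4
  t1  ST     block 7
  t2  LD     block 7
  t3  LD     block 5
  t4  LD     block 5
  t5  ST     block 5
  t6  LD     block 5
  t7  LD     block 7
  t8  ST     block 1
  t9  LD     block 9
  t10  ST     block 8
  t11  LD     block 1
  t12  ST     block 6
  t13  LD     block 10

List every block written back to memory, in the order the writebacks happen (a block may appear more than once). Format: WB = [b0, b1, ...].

WB = [5, 1, 6]

  0 | R B4 → L0 miss [-]
  1 | W B7 → L3 miss [D]
  2 | R B7 → L3 hit [D]
  3 | R B5 → L1 miss [-]
  4 | R B5 → L1 hit [-]
  5 | W B5 → L1 hit [D]
  6 | R B5 → L1 hit [D]
  7 | R B7 → L3 hit [D]
  8 | W B1 → L1 miss wb→B5 [D]
  9 | R B9 → L1 miss wb→B1 [-]
  10 | W B8 → L0 miss [D]
  11 | R B1 → L1 miss [-]
  12 | W B6 → L2 miss [D]
  13 | R B10 → L2 miss wb→B6 [-]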